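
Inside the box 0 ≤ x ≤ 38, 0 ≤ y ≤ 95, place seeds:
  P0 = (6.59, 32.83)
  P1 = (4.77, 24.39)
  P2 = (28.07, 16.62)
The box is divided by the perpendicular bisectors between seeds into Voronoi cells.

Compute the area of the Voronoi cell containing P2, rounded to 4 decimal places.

1. box [0,38]×[0,95]: [(0, 0) (38, 0) (38, 95) (0, 95)]
2. ⊥bis P2·P0 via (17.33,24.725): [(0, 1.7609) (0, 0) (38, 0) (38, 52.115)]  |A|=1023.6414
3. ⊥bis P2·P1 via (16.42,20.505): [(18.221, 25.9057) (9.5821, 0) (38, 0) (38, 52.115)]  |A|=883.484
4. canonical 4-gon: [(18.221, 25.9057) (9.5821, 0) (38, 0) (38, 52.115)]
5. shoelace: 883.484

Area of P2's cell: 883.4840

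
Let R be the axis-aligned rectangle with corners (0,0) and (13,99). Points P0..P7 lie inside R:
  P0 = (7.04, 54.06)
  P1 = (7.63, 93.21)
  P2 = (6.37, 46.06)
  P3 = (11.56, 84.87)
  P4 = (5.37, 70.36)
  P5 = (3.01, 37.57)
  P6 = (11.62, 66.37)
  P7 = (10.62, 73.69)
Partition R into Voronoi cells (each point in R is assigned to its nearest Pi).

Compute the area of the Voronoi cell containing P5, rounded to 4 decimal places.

Area of P5's cell: 534.2828

1. box [0,13]×[0,99]: [(0, 0) (13, 0) (13, 99) (0, 99)]
2. ⊥bis P5·P0 via (5.025,45.815): [(0, 47.0431) (0, 0) (13, 0) (13, 43.866)]  |A|=590.9088
3. ⊥bis P5·P1 via (5.32,65.39): [(0, 47.0431) (0, 0) (13, 0) (13, 43.866)]  |A|=590.9088
4. ⊥bis P5·P2 via (4.69,41.815): [(0, 43.6711) (0, 0) (13, 0) (13, 38.5262)]  |A|=534.2828
5. ⊥bis P5·P3 via (7.285,61.22): [(0, 43.6711) (0, 0) (13, 0) (13, 38.5262)]  |A|=534.2828
6. ⊥bis P5·P4 via (4.19,53.965): [(0, 43.6711) (0, 0) (13, 0) (13, 38.5262)]  |A|=534.2828
7. ⊥bis P5·P6 via (7.315,51.97): [(0, 43.6711) (0, 0) (13, 0) (13, 38.5262)]  |A|=534.2828
8. ⊥bis P5·P7 via (6.815,55.63): [(0, 43.6711) (0, 0) (13, 0) (13, 38.5262)]  |A|=534.2828
9. canonical 4-gon: [(0, 43.6711) (0, 0) (13, 0) (13, 38.5262)]
10. shoelace: 534.2828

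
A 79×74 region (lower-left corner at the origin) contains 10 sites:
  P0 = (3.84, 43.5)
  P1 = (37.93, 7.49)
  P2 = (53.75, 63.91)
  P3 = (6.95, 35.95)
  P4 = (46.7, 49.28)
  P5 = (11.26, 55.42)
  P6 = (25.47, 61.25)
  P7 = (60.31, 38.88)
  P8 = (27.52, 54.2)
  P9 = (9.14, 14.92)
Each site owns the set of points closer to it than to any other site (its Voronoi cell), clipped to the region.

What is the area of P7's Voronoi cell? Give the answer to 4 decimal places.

Area of P7's cell: 1215.4551

1. box [0,79]×[0,74]: [(0, 0) (79, 0) (79, 74) (0, 74)]
2. ⊥bis P7·P0 via (32.075,41.19): [(28.7051, 0) (79, 0) (79, 74) (34.7593, 74)]  |A|=3497.817
3. ⊥bis P7·P1 via (49.12,23.185): [(31.6226, 35.6601) (79, 1.8816) (79, 74) (34.7593, 74)]  |A|=2556.4853
4. ⊥bis P7·P2 via (57.03,51.395): [(32.3814, 44.935) (31.6226, 35.6601) (79, 1.8816) (79, 57.153)]  |A|=1520.8648
5. ⊥bis P7·P3 via (33.63,37.415): [(33.2052, 45.1509) (33.8121, 34.099) (79, 1.8816) (79, 57.153)]  |A|=1505.5009
6. ⊥bis P7·P4 via (53.505,44.08): [(59.6118, 52.0716) (41.6228, 28.5303) (79, 1.8816) (79, 57.153)]  |A|=1215.4551
7. ⊥bis P7·P5 via (35.785,47.15): [(59.6118, 52.0716) (41.6228, 28.5303) (79, 1.8816) (79, 57.153)]  |A|=1215.4551
8. ⊥bis P7·P6 via (42.89,50.065): [(59.6118, 52.0716) (41.6228, 28.5303) (79, 1.8816) (79, 57.153)]  |A|=1215.4551
9. ⊥bis P7·P8 via (43.915,46.54): [(59.6118, 52.0716) (41.6228, 28.5303) (79, 1.8816) (79, 57.153)]  |A|=1215.4551
10. ⊥bis P7·P9 via (34.725,26.9): [(59.6118, 52.0716) (41.6228, 28.5303) (79, 1.8816) (79, 57.153)]  |A|=1215.4551
11. canonical 4-gon: [(59.6118, 52.0716) (41.6228, 28.5303) (79, 1.8816) (79, 57.153)]
12. shoelace: 1215.4551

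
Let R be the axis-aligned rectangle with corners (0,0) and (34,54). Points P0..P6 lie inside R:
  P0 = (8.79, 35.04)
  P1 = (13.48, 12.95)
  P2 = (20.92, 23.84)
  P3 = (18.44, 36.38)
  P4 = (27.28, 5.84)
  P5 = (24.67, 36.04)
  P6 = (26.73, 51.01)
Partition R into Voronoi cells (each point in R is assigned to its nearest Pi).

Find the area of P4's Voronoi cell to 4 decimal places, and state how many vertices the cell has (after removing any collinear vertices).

Area of P4's cell: 234.3557 (4 vertices)

1. box [0,34]×[0,54]: [(0, 0) (34, 0) (34, 54) (0, 54)]
2. ⊥bis P4·P0 via (18.035,20.44): [(0, 9.0199) (0, 0) (34, 0) (34, 30.5493)]  |A|=672.677
3. ⊥bis P4·P1 via (20.38,9.395): [(29.9616, 27.9921) (15.5395, 0) (34, 0) (34, 30.5493)]  |A|=320.0597
4. ⊥bis P4·P2 via (24.1,14.84): [(22.9818, 14.4449) (15.5395, 0) (34, 0) (34, 18.338)]  |A|=234.3557
5. ⊥bis P4·P3 via (22.86,21.11): [(22.9818, 14.4449) (15.5395, 0) (34, 0) (34, 18.338)]  |A|=234.3557
6. ⊥bis P4·P5 via (25.975,20.94): [(22.9818, 14.4449) (15.5395, 0) (34, 0) (34, 18.338)]  |A|=234.3557
7. ⊥bis P4·P6 via (27.005,28.425): [(22.9818, 14.4449) (15.5395, 0) (34, 0) (34, 18.338)]  |A|=234.3557
8. canonical 4-gon: [(22.9818, 14.4449) (15.5395, 0) (34, 0) (34, 18.338)]
9. shoelace: 234.3557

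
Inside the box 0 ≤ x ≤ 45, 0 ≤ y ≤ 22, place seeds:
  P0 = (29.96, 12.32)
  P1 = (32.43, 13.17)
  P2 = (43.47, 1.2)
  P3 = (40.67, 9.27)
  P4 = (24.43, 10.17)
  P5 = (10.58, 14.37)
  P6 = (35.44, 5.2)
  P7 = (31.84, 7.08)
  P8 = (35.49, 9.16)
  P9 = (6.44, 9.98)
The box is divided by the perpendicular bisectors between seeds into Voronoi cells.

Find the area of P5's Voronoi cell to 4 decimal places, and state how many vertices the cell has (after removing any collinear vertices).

Area of P5's cell: 181.6693 (4 vertices)

1. box [0,45]×[0,22]: [(0, 0) (45, 0) (45, 22) (0, 22)]
2. ⊥bis P5·P0 via (20.27,13.345): [(0, 0) (18.8584, 0) (21.1855, 22) (0, 22)]  |A|=440.4829
3. ⊥bis P5·P1 via (21.505,13.77): [(0, 0) (18.8584, 0) (21.1855, 22) (0, 22)]  |A|=440.4829
4. ⊥bis P5·P2 via (27.025,7.785): [(0, 0) (18.8584, 0) (21.1855, 22) (0, 22)]  |A|=440.4829
5. ⊥bis P5·P3 via (25.625,11.82): [(0, 0) (18.8584, 0) (21.1855, 22) (0, 22)]  |A|=440.4829
6. ⊥bis P5·P4 via (17.505,12.27): [(0, 0) (13.7841, 0) (20.4556, 22) (0, 22)]  |A|=376.6372
7. ⊥bis P5·P6 via (23.01,9.785): [(0, 0) (13.7841, 0) (20.4556, 22) (0, 22)]  |A|=376.6372
8. ⊥bis P5·P7 via (21.21,10.725): [(0, 0) (13.7841, 0) (20.4556, 22) (0, 22)]  |A|=376.6372
9. ⊥bis P5·P8 via (23.035,11.765): [(0, 0) (13.7841, 0) (20.4556, 22) (0, 22)]  |A|=376.6372
10. ⊥bis P5·P9 via (8.51,12.175): [(0, 20.2004) (15.4823, 5.5998) (20.4556, 22) (0, 22)]  |A|=181.6693
11. canonical 4-gon: [(0, 20.2004) (15.4823, 5.5998) (20.4556, 22) (0, 22)]
12. shoelace: 181.6693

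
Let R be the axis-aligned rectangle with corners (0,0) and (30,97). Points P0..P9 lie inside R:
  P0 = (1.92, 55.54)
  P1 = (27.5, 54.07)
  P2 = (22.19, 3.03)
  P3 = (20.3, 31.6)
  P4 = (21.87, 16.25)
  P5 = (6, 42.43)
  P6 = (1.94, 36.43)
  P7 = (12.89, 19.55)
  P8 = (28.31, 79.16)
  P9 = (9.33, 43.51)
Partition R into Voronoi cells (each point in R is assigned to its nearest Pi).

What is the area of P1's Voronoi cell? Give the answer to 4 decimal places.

1. box [0,30]×[0,97]: [(0, 0) (30, 0) (30, 97) (0, 97)]
2. ⊥bis P1·P0 via (14.71,54.805): [(11.5605, 0) (30, 0) (30, 97) (17.1348, 97)]  |A|=1518.2758
3. ⊥bis P1·P2 via (24.845,28.55): [(13.2704, 29.7542) (30, 28.0137) (30, 97) (17.1348, 97)]  |A|=1009.6215
4. ⊥bis P1·P3 via (23.9,42.835): [(14.2007, 45.9429) (30, 40.8804) (30, 97) (17.1348, 97)]  |A|=771.7541
5. ⊥bis P1·P4 via (24.685,35.16): [(14.2007, 45.9429) (30, 40.8804) (30, 97) (17.1348, 97)]  |A|=771.7541
6. ⊥bis P1·P5 via (16.75,48.25): [(14.5652, 52.2855) (18.7963, 44.4704) (30, 40.8804) (30, 97) (17.1348, 97)]  |A|=756.912
7. ⊥bis P1·P6 via (14.72,45.25): [(14.5652, 52.2855) (18.7963, 44.4704) (30, 40.8804) (30, 97) (17.1348, 97)]  |A|=756.912
8. ⊥bis P1·P7 via (20.195,36.81): [(14.5652, 52.2855) (18.7963, 44.4704) (30, 40.8804) (30, 97) (17.1348, 97)]  |A|=756.912
9. ⊥bis P1·P8 via (27.905,66.615): [(15.4119, 67.0183) (14.5652, 52.2855) (18.7963, 44.4704) (30, 40.8804) (30, 66.5474)]  |A|=341.9284
10. ⊥bis P1·P9 via (18.415,48.79): [(15.4119, 67.0183) (14.7288, 55.1326) (21.4127, 43.632) (30, 40.8804) (30, 66.5474)]  |A|=323.0223
11. canonical 5-gon: [(15.4119, 67.0183) (14.7288, 55.1326) (21.4127, 43.632) (30, 40.8804) (30, 66.5474)]
12. shoelace: 323.0223

Area of P1's cell: 323.0223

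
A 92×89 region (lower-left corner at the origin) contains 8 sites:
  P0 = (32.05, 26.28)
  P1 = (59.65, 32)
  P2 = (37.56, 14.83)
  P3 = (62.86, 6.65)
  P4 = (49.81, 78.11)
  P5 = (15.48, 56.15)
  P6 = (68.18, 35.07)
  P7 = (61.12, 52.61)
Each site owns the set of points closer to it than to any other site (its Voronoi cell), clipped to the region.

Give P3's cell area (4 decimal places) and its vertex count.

Area of P3's cell: 784.4025 (5 vertices)

1. box [0,92]×[0,89]: [(0, 0) (92, 0) (92, 89) (0, 89)]
2. ⊥bis P3·P0 via (47.455,16.465): [(36.9646, 0) (92, 0) (92, 86.38)]  |A|=2376.9771
3. ⊥bis P3·P1 via (61.255,19.325): [(48.226, 17.6752) (36.9646, 0) (92, 0) (92, 23.2182)]  |A|=994.5552
4. ⊥bis P3·P2 via (50.21,10.74): [(52.6327, 18.2332) (46.7375, 0) (92, 0) (92, 23.2182)]  |A|=869.6574
5. ⊥bis P3·P4 via (56.335,42.38): [(52.6327, 18.2332) (46.7375, 0) (92, 0) (92, 23.2182)]  |A|=869.6574
6. ⊥bis P3·P5 via (39.17,31.4): [(52.6327, 18.2332) (46.7375, 0) (92, 0) (92, 23.2182)]  |A|=869.6574
7. ⊥bis P3·P6 via (65.52,20.86): [(68.6904, 20.2665) (52.6327, 18.2332) (46.7375, 0) (92, 0) (92, 15.9032)]  |A|=784.4025
8. ⊥bis P3·P7 via (61.99,29.63): [(68.6904, 20.2665) (52.6327, 18.2332) (46.7375, 0) (92, 0) (92, 15.9032)]  |A|=784.4025
9. canonical 5-gon: [(68.6904, 20.2665) (52.6327, 18.2332) (46.7375, 0) (92, 0) (92, 15.9032)]
10. shoelace: 784.4025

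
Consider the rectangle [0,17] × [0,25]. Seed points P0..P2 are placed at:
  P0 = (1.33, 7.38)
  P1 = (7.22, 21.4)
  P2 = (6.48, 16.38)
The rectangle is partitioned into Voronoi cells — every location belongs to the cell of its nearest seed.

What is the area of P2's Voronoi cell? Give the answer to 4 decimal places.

Area of P2's cell: 159.7343

1. box [0,17]×[0,25]: [(0, 0) (17, 0) (17, 25) (0, 25)]
2. ⊥bis P2·P0 via (3.905,11.88): [(0, 14.1145) (17, 4.3868) (17, 25) (0, 25)]  |A|=267.7391
3. ⊥bis P2·P1 via (6.85,18.89): [(0, 19.8998) (0, 14.1145) (17, 4.3868) (17, 17.3938)]  |A|=159.7343
4. canonical 4-gon: [(0, 19.8998) (0, 14.1145) (17, 4.3868) (17, 17.3938)]
5. shoelace: 159.7343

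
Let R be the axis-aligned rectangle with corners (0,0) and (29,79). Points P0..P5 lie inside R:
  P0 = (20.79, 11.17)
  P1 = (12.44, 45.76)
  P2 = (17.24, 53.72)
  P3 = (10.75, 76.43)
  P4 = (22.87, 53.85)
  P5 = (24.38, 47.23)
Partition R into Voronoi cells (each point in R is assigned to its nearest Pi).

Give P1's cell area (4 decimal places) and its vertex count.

Area of P1's cell: 505.5925 (4 vertices)

1. box [0,29]×[0,79]: [(0, 0) (29, 0) (29, 79) (0, 79)]
2. ⊥bis P1·P0 via (16.615,28.465): [(0, 24.4542) (29, 31.4547) (29, 79) (0, 79)]  |A|=1480.3212
3. ⊥bis P1·P2 via (14.84,49.74): [(0, 58.6887) (0, 24.4542) (29, 31.4547) (29, 41.2013)]  |A|=637.727
4. ⊥bis P1·P3 via (11.595,61.095): [(0, 58.6887) (0, 24.4542) (29, 31.4547) (29, 41.2013)]  |A|=637.727
5. ⊥bis P1·P4 via (17.655,49.805): [(20.2234, 46.4938) (0, 58.6887) (0, 24.4542) (29, 31.4547) (29, 35.1785)]  |A|=611.297
6. ⊥bis P1·P5 via (18.41,46.495): [(18.2647, 47.6748) (0, 58.6887) (0, 24.4542) (20.5139, 29.4062)]  |A|=505.5925
7. canonical 4-gon: [(18.2647, 47.6748) (0, 58.6887) (0, 24.4542) (20.5139, 29.4062)]
8. shoelace: 505.5925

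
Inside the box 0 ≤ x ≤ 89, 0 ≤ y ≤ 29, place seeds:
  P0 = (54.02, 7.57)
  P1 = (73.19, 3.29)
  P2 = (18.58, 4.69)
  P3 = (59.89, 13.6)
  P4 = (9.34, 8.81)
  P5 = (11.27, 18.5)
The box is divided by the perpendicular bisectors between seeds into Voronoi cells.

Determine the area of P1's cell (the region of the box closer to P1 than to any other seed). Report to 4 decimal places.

Area of P1's cell: 510.0065

1. box [0,89]×[0,29]: [(0, 0) (89, 0) (89, 29) (0, 29)]
2. ⊥bis P1·P0 via (63.605,5.43): [(62.3927, 0) (89, 0) (89, 29) (68.8674, 29)]  |A|=677.7295
3. ⊥bis P1·P2 via (45.885,3.99): [(62.3927, 0) (89, 0) (89, 29) (68.8674, 29)]  |A|=677.7295
4. ⊥bis P1·P3 via (66.54,8.445): [(63.3632, 4.3469) (62.3927, 0) (89, 0) (89, 29) (82.474, 29)]  |A|=510.0065
5. ⊥bis P1·P4 via (41.265,6.05): [(63.3632, 4.3469) (62.3927, 0) (89, 0) (89, 29) (82.474, 29)]  |A|=510.0065
6. ⊥bis P1·P5 via (42.23,10.895): [(63.3632, 4.3469) (62.3927, 0) (89, 0) (89, 29) (82.474, 29)]  |A|=510.0065
7. canonical 5-gon: [(63.3632, 4.3469) (62.3927, 0) (89, 0) (89, 29) (82.474, 29)]
8. shoelace: 510.0065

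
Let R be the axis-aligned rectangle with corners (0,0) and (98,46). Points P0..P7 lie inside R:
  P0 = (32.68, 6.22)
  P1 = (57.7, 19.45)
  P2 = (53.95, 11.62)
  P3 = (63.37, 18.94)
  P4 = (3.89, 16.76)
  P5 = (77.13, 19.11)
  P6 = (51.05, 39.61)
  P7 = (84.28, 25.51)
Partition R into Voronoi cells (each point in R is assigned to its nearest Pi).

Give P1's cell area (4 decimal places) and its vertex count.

1. box [0,98]×[0,46]: [(0, 0) (98, 0) (98, 46) (0, 46)]
2. ⊥bis P1·P0 via (45.19,12.835): [(51.9769, 0) (98, 0) (98, 46) (27.6531, 46)]  |A|=2676.5108
3. ⊥bis P1·P2 via (55.825,15.535): [(39.6715, 23.2714) (88.2621, 0) (98, 0) (98, 46) (27.6531, 46)]  |A|=2254.3077
4. ⊥bis P1·P3 via (60.535,19.195): [(39.6715, 23.2714) (60.0249, 13.5236) (62.946, 46) (27.6531, 46)]  |A|=745.8201
5. ⊥bis P1·P4 via (30.795,18.105): [(29.583, 42.3504) (39.6715, 23.2714) (60.0249, 13.5236) (62.946, 46) (29.4005, 46)]  |A|=742.6314
6. ⊥bis P1·P5 via (67.415,19.28): [(29.583, 42.3504) (39.6715, 23.2714) (60.0249, 13.5236) (62.946, 46) (29.4005, 46)]  |A|=742.6314
7. ⊥bis P1·P6 via (54.375,29.53): [(39.0373, 24.4707) (39.6715, 23.2714) (60.0249, 13.5236) (61.6814, 31.9401)]  |A|=211.4403
8. ⊥bis P1·P7 via (70.99,22.48): [(39.0373, 24.4707) (39.6715, 23.2714) (60.0249, 13.5236) (61.6814, 31.9401)]  |A|=211.4403
9. canonical 4-gon: [(39.0373, 24.4707) (39.6715, 23.2714) (60.0249, 13.5236) (61.6814, 31.9401)]
10. shoelace: 211.4403

Area of P1's cell: 211.4403 (4 vertices)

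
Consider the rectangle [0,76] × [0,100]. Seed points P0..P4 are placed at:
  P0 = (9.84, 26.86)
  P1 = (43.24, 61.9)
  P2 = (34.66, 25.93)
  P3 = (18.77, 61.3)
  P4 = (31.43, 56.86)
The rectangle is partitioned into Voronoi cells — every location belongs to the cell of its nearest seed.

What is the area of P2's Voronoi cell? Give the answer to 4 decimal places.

1. box [0,76]×[0,100]: [(0, 0) (76, 0) (76, 100) (0, 100)]
2. ⊥bis P2·P0 via (22.25,26.395): [(21.261, 0) (76, 0) (76, 100) (25.008, 100)]  |A|=5286.5526
3. ⊥bis P2·P1 via (38.95,43.915): [(23.0486, 47.708) (21.261, 0) (76, 0) (76, 35.0774)]  |A|=2234.4428
4. ⊥bis P2·P3 via (26.715,43.615): [(31.3944, 45.7172) (22.8298, 41.8696) (21.261, 0) (76, 0) (76, 35.0774)]  |A|=2209.8618
5. ⊥bis P2·P4 via (33.045,41.395): [(44.4997, 42.5912) (22.7718, 40.3222) (21.261, 0) (76, 0) (76, 35.0774)]  |A|=2154.5177
6. canonical 5-gon: [(44.4997, 42.5912) (22.7718, 40.3222) (21.261, 0) (76, 0) (76, 35.0774)]
7. shoelace: 2154.5177

Area of P2's cell: 2154.5177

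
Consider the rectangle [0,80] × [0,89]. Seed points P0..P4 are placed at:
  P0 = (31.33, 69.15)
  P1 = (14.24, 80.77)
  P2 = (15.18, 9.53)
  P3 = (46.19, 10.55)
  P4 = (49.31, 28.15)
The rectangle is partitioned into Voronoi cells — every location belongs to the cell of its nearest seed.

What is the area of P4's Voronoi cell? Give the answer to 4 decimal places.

1. box [0,80]×[0,89]: [(0, 0) (80, 0) (80, 89) (0, 89)]
2. ⊥bis P4·P0 via (40.32,48.65): [(0, 30.9682) (0, 0) (80, 0) (80, 66.0511)]  |A|=3880.7735
3. ⊥bis P4·P1 via (31.775,54.46): [(0, 30.9682) (0, 0) (80, 0) (80, 66.0511)]  |A|=3880.7735
4. ⊥bis P4·P2 via (32.245,18.84): [(20.6805, 40.0374) (42.5234, 0) (80, 0) (80, 66.0511)]  |A|=2709.2918
5. ⊥bis P4·P3 via (47.75,19.35): [(20.6805, 40.0374) (30.2769, 22.4475) (80, 13.633) (80, 66.0511)]  |A|=1949.7269
6. canonical 4-gon: [(20.6805, 40.0374) (30.2769, 22.4475) (80, 13.633) (80, 66.0511)]
7. shoelace: 1949.7269

Area of P4's cell: 1949.7269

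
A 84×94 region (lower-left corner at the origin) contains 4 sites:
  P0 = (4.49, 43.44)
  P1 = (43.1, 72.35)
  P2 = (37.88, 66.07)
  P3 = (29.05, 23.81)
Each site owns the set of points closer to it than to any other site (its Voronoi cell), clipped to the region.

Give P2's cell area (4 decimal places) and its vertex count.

1. box [0,84]×[0,94]: [(0, 0) (84, 0) (84, 94) (0, 94)]
2. ⊥bis P2·P0 via (21.185,54.755): [(0, 86.0129) (58.2951, 0) (84, 0) (84, 94) (0, 94)]  |A|=5388.9343
3. ⊥bis P2·P1 via (40.49,69.21): [(0, 86.0129) (58.2951, 0) (84, 0) (84, 33.044) (10.666, 94) (0, 94)]  |A|=3153.8628
4. ⊥bis P2·P3 via (33.465,44.94): [(0, 86.0129) (26.9086, 46.3099) (81.8515, 34.8299) (10.666, 94) (0, 94)]  |A|=1578.6741
5. canonical 5-gon: [(0, 86.0129) (26.9086, 46.3099) (81.8515, 34.8299) (10.666, 94) (0, 94)]
6. shoelace: 1578.6741

Area of P2's cell: 1578.6741 (5 vertices)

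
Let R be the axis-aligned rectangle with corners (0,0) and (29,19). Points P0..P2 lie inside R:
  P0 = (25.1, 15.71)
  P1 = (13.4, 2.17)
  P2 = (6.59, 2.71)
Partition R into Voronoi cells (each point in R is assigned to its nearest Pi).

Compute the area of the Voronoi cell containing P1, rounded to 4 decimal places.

Area of P1's cell: 158.2778

1. box [0,29]×[0,19]: [(0, 0) (29, 0) (29, 19) (0, 19)]
2. ⊥bis P1·P0 via (19.25,8.94): [(0, 0) (29, 0) (29, 0.515) (7.6079, 19) (0, 19)]  |A|=353.2833
3. ⊥bis P1·P2 via (9.995,2.44): [(9.8015, 0) (29, 0) (29, 0.515) (11.0708, 16.0077)]  |A|=158.2778
4. canonical 4-gon: [(9.8015, 0) (29, 0) (29, 0.515) (11.0708, 16.0077)]
5. shoelace: 158.2778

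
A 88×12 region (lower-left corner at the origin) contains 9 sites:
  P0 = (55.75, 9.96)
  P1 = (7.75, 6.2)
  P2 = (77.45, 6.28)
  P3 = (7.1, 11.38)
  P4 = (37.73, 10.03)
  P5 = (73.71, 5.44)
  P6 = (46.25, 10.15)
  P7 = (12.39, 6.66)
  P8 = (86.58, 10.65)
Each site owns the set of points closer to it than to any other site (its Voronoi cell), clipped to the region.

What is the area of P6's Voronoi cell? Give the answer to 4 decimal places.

Area of P6's cell: 106.4555

1. box [0,88]×[0,12]: [(0, 0) (88, 0) (88, 12) (0, 12)]
2. ⊥bis P6·P0 via (51,10.055): [(0, 0) (50.7989, 0) (51.0389, 12) (0, 12)]  |A|=611.0268
3. ⊥bis P6·P1 via (27,8.175): [(27.8387, 0) (50.7989, 0) (51.0389, 12) (26.6076, 12)]  |A|=284.349
4. ⊥bis P6·P2 via (61.85,8.215): [(27.8387, 0) (50.7989, 0) (51.0389, 12) (26.6076, 12)]  |A|=284.349
5. ⊥bis P6·P3 via (26.675,10.765): [(26.6889, 11.2073) (27.8387, 0) (50.7989, 0) (51.0389, 12) (26.7138, 12)]  |A|=284.3069
6. ⊥bis P6·P4 via (41.99,10.09): [(42.1321, 0) (50.7989, 0) (51.0389, 12) (41.9631, 12)]  |A|=106.4555
7. ⊥bis P6·P5 via (59.98,7.795): [(42.1321, 0) (50.7989, 0) (51.0389, 12) (41.9631, 12)]  |A|=106.4555
8. ⊥bis P6·P7 via (29.32,8.405): [(42.1321, 0) (50.7989, 0) (51.0389, 12) (41.9631, 12)]  |A|=106.4555
9. ⊥bis P6·P8 via (66.415,10.4): [(42.1321, 0) (50.7989, 0) (51.0389, 12) (41.9631, 12)]  |A|=106.4555
10. canonical 4-gon: [(42.1321, 0) (50.7989, 0) (51.0389, 12) (41.9631, 12)]
11. shoelace: 106.4555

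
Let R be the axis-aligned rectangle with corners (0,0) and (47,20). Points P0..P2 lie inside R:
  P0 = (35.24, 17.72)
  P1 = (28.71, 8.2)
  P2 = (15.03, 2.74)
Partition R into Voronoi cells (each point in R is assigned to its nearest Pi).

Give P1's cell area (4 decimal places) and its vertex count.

1. box [0,47]×[0,20]: [(0, 0) (47, 0) (47, 20) (0, 20)]
2. ⊥bis P1·P0 via (31.975,12.96): [(0, 0) (47, 0) (47, 2.654) (21.7115, 20) (0, 20)]  |A|=720.6725
3. ⊥bis P1·P2 via (21.87,5.47): [(24.0532, 0) (47, 0) (47, 2.654) (21.7115, 20) (16.0707, 20)]  |A|=319.433
4. canonical 5-gon: [(24.0532, 0) (47, 0) (47, 2.654) (21.7115, 20) (16.0707, 20)]
5. shoelace: 319.433

Area of P1's cell: 319.4330 (5 vertices)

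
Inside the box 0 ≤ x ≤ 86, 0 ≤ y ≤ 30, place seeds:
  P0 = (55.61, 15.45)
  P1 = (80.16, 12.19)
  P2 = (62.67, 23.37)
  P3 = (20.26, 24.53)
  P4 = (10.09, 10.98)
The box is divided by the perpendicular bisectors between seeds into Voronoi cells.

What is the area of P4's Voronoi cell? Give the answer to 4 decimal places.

1. box [0,86]×[0,30]: [(0, 0) (86, 0) (86, 30) (0, 30)]
2. ⊥bis P4·P0 via (32.85,13.215): [(0, 0) (34.1477, 0) (31.2017, 30) (0, 30)]  |A|=980.2415
3. ⊥bis P4·P1 via (45.125,11.585): [(0, 0) (34.1477, 0) (31.2017, 30) (0, 30)]  |A|=980.2415
4. ⊥bis P4·P2 via (36.38,17.175): [(0, 0) (34.1477, 0) (31.2017, 30) (0, 30)]  |A|=980.2415
5. ⊥bis P4·P3 via (15.175,17.755): [(0, 29.1446) (0, 0) (34.1477, 0) (33.7751, 3.7947)]  |A|=556.9706
6. canonical 4-gon: [(0, 29.1446) (0, 0) (34.1477, 0) (33.7751, 3.7947)]
7. shoelace: 556.9706

Area of P4's cell: 556.9706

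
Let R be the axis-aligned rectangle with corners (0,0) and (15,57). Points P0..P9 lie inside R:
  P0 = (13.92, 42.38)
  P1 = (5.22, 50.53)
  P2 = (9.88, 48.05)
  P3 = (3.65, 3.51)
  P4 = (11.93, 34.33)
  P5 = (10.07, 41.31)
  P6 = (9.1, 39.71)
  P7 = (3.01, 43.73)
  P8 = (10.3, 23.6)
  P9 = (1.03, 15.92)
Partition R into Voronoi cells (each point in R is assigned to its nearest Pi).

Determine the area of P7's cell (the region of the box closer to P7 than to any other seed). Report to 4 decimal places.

1. box [0,15]×[0,57]: [(0, 0) (15, 0) (15, 57) (0, 57)]
2. ⊥bis P7·P0 via (8.465,43.055): [(0, 0) (3.1374, 0) (10.1905, 57) (0, 57)]  |A|=379.8462
3. ⊥bis P7·P1 via (4.115,47.13): [(0, 48.4674) (0, 0) (3.1374, 0) (8.7816, 45.6134)]  |A|=284.3633
4. ⊥bis P7·P2 via (6.445,45.89): [(6.0635, 46.4967) (0, 48.4674) (0, 0) (3.1374, 0) (8.426, 42.7397)]  |A|=280.3007
5. ⊥bis P7·P3 via (3.33,23.62): [(6.0635, 46.4967) (0, 48.4674) (0, 23.567) (6.0655, 23.6635) (8.426, 42.7397)]  |A|=171.707
6. ⊥bis P7·P4 via (7.47,39.03): [(6.0635, 46.4967) (0, 48.4674) (0, 31.9414) (8.0331, 39.5643) (8.426, 42.7397)]  |A|=89.9426
7. ⊥bis P7·P5 via (6.54,42.52): [(7.2541, 44.6033) (6.0635, 46.4967) (0, 48.4674) (0, 31.9414) (4.3187, 36.0396)]  |A|=76.9847
8. ⊥bis P7·P6 via (6.055,41.72): [(6.4935, 42.3842) (7.2541, 44.6033) (6.0635, 46.4967) (0, 48.4674) (0, 32.5471)]  |A|=65.7743
9. ⊥bis P7·P8 via (6.655,33.665): [(6.4935, 42.3842) (7.2541, 44.6033) (6.0635, 46.4967) (0, 48.4674) (0, 32.5471)]  |A|=65.7743
10. ⊥bis P7·P9 via (2.02,29.825): [(6.4935, 42.3842) (7.2541, 44.6033) (6.0635, 46.4967) (0, 48.4674) (0, 32.5471)]  |A|=65.7743
11. canonical 5-gon: [(6.4935, 42.3842) (7.2541, 44.6033) (6.0635, 46.4967) (0, 48.4674) (0, 32.5471)]
12. shoelace: 65.7743

Area of P7's cell: 65.7743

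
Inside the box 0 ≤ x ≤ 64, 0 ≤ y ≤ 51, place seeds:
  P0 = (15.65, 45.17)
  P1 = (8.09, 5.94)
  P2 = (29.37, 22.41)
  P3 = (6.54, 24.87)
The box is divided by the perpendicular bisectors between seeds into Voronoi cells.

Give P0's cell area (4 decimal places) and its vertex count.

1. box [0,64]×[0,51]: [(0, 0) (64, 0) (64, 51) (0, 51)]
2. ⊥bis P0·P1 via (11.87,25.555): [(0, 27.8425) (64, 15.509) (64, 51) (0, 51)]  |A|=1876.7517
3. ⊥bis P0·P2 via (22.51,33.79): [(0, 27.8425) (9.5808, 25.9961) (51.0595, 51) (0, 51)]  |A|=749.2769
4. ⊥bis P0·P3 via (11.095,35.02): [(0, 39.9991) (18.8082, 31.5585) (51.0595, 51) (0, 51)]  |A|=599.7899
5. canonical 4-gon: [(0, 39.9991) (18.8082, 31.5585) (51.0595, 51) (0, 51)]
6. shoelace: 599.7899

Area of P0's cell: 599.7899 (4 vertices)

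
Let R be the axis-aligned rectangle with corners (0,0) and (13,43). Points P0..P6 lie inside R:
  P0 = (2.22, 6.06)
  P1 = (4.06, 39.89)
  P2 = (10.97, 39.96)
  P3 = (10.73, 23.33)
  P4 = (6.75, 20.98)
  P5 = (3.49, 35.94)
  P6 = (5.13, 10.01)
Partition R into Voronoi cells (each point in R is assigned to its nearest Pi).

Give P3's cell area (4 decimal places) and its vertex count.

Area of P3's cell: 70.3732 (4 vertices)

1. box [0,13]×[0,43]: [(0, 0) (13, 0) (13, 43) (0, 43)]
2. ⊥bis P3·P0 via (6.475,14.695): [(0, 17.8856) (13, 11.4797) (13, 43) (0, 43)]  |A|=368.1251
3. ⊥bis P3·P1 via (7.395,31.61): [(0, 28.6315) (0, 17.8856) (13, 11.4797) (13, 33.8676)]  |A|=215.3688
4. ⊥bis P3·P2 via (10.85,31.645): [(7.5984, 31.6919) (0, 28.6315) (0, 17.8856) (13, 11.4797) (13, 31.614)]  |A|=209.2823
5. ⊥bis P3·P4 via (8.74,22.155): [(7.5984, 31.6919) (3.9715, 30.2311) (13, 14.9402) (13, 31.614)]  |A|=79.3568
6. ⊥bis P3·P5 via (7.11,29.635): [(10.6167, 31.6484) (5.0289, 28.4402) (13, 14.9402) (13, 31.614)]  |A|=70.3732
7. ⊥bis P3·P6 via (7.93,16.67): [(10.6167, 31.6484) (5.0289, 28.4402) (13, 14.9402) (13, 31.614)]  |A|=70.3732
8. canonical 4-gon: [(10.6167, 31.6484) (5.0289, 28.4402) (13, 14.9402) (13, 31.614)]
9. shoelace: 70.3732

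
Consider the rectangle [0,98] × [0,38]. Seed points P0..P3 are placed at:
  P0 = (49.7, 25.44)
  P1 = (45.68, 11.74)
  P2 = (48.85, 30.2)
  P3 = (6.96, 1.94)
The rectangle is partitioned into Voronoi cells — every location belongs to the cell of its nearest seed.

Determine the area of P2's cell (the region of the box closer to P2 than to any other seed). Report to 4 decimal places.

1. box [0,98]×[0,38]: [(0, 0) (98, 0) (98, 38) (0, 38)]
2. ⊥bis P2·P0 via (49.275,27.82): [(0, 19.0209) (98, 36.5209) (98, 38) (0, 38)]  |A|=1002.4525
3. ⊥bis P2·P1 via (47.265,20.97): [(0, 29.0865) (28.7347, 24.1521) (98, 36.5209) (98, 38) (0, 38)]  |A|=857.8371
4. ⊥bis P2·P3 via (27.905,16.07): [(21.6295, 25.3722) (28.7347, 24.1521) (98, 36.5209) (98, 38) (13.1105, 38)]  |A|=678.661
5. canonical 5-gon: [(21.6295, 25.3722) (28.7347, 24.1521) (98, 36.5209) (98, 38) (13.1105, 38)]
6. shoelace: 678.661

Area of P2's cell: 678.6610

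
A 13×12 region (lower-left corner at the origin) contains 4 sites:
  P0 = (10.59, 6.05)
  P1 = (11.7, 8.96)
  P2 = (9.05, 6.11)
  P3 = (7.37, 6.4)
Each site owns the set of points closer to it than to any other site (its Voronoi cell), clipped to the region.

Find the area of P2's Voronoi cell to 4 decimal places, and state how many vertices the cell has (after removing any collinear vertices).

1. box [0,13]×[0,12]: [(0, 0) (13, 0) (13, 12) (0, 12)]
2. ⊥bis P2·P0 via (9.82,6.08): [(0, 0) (9.5831, 0) (10.0506, 12) (0, 12)]  |A|=117.8026
3. ⊥bis P2·P1 via (10.375,7.535): [(0, 0) (9.5831, 0) (9.8941, 7.9821) (5.573, 12) (0, 12)]  |A|=108.8074
4. ⊥bis P2·P3 via (8.21,6.255): [(7.1303, 0) (9.5831, 0) (9.8941, 7.9821) (8.6998, 9.0926)]  |A|=16.0906
5. canonical 4-gon: [(7.1303, 0) (9.5831, 0) (9.8941, 7.9821) (8.6998, 9.0926)]
6. shoelace: 16.0906

Area of P2's cell: 16.0906 (4 vertices)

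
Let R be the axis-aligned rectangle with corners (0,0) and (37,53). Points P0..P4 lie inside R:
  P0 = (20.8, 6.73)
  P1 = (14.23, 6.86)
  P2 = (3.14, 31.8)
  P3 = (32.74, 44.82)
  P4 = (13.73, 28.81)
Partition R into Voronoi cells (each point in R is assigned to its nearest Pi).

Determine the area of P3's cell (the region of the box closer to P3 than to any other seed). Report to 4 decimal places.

1. box [0,37]×[0,53]: [(0, 0) (37, 0) (37, 53) (0, 53)]
2. ⊥bis P3·P0 via (26.77,25.775): [(0, 34.1665) (37, 22.5682) (37, 53) (0, 53)]  |A|=911.4069
3. ⊥bis P3·P1 via (23.485,25.84): [(0, 37.2917) (17.9453, 28.5413) (37, 22.5682) (37, 53) (0, 53)]  |A|=883.3658
4. ⊥bis P3·P2 via (17.94,38.31): [(22.9233, 26.9808) (37, 22.5682) (37, 53) (11.4784, 53)]  |A|=546.2152
5. ⊥bis P3·P4 via (23.235,36.815): [(13.5275, 48.3416) (34.5998, 23.3206) (37, 22.5682) (37, 53) (11.4784, 53)]  |A|=438.7011
6. canonical 5-gon: [(13.5275, 48.3416) (34.5998, 23.3206) (37, 22.5682) (37, 53) (11.4784, 53)]
7. shoelace: 438.7011

Area of P3's cell: 438.7011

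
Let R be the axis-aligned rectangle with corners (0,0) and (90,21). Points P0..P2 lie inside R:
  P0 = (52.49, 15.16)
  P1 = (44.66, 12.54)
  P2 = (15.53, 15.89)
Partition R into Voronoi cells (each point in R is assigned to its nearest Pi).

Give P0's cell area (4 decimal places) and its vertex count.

Area of P0's cell: 846.3852 (4 vertices)

1. box [0,90]×[0,21]: [(0, 0) (90, 0) (90, 21) (0, 21)]
2. ⊥bis P0·P1 via (48.575,13.85): [(53.2094, 0) (90, 0) (90, 21) (46.1825, 21)]  |A|=846.3852
3. ⊥bis P0·P2 via (34.01,15.525): [(53.2094, 0) (90, 0) (90, 21) (46.1825, 21)]  |A|=846.3852
4. canonical 4-gon: [(53.2094, 0) (90, 0) (90, 21) (46.1825, 21)]
5. shoelace: 846.3852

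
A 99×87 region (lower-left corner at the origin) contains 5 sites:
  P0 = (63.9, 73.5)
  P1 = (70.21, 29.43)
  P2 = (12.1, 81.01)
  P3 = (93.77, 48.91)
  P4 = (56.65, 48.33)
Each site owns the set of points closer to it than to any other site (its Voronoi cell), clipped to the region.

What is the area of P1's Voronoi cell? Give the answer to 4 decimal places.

Area of P1's cell: 2345.9443

1. box [0,99]×[0,87]: [(0, 0) (99, 0) (99, 87) (0, 87)]
2. ⊥bis P1·P0 via (67.055,51.465): [(0, 41.864) (0, 0) (99, 0) (99, 56.0389)]  |A|=4846.1938
3. ⊥bis P1·P2 via (41.155,55.22): [(33.5658, 46.67) (0, 8.8548) (0, 0) (99, 0) (99, 56.0389)]  |A|=4292.2047
4. ⊥bis P1·P3 via (81.99,39.17): [(71.3193, 52.0756) (33.5658, 46.67) (0, 8.8548) (0, 0) (99, 0) (99, 18.5973)]  |A|=3774.0008
5. ⊥bis P1·P4 via (63.43,38.88): [(75.2299, 47.346) (9.2388, 0) (99, 0) (99, 18.5973)]  |A|=2345.9443
6. canonical 4-gon: [(75.2299, 47.346) (9.2388, 0) (99, 0) (99, 18.5973)]
7. shoelace: 2345.9443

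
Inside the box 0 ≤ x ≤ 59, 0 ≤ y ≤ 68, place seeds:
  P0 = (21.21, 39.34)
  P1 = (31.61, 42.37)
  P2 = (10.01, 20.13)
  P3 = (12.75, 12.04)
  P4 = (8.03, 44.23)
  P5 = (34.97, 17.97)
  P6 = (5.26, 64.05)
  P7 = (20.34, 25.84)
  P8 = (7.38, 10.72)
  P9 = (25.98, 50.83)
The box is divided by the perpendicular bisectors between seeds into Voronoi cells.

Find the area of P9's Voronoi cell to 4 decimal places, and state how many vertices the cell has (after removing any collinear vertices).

Area of P9's cell: 597.8847 (6 vertices)

1. box [0,59]×[0,68]: [(0, 0) (59, 0) (59, 68) (0, 68)]
2. ⊥bis P9·P0 via (23.595,45.085): [(0, 54.8803) (59, 30.3868) (59, 68) (0, 68)]  |A|=1496.619
3. ⊥bis P9·P1 via (28.795,46.6): [(0, 54.8803) (25.3954, 44.3376) (59, 66.701) (59, 68) (0, 68)]  |A|=886.4575
4. ⊥bis P9·P2 via (17.995,35.48): [(0, 54.8803) (25.3954, 44.3376) (59, 66.701) (59, 68) (0, 68)]  |A|=886.4575
5. ⊥bis P9·P3 via (19.365,31.435): [(0, 54.8803) (25.3954, 44.3376) (59, 66.701) (59, 68) (0, 68)]  |A|=886.4575
6. ⊥bis P9·P4 via (17.005,47.53): [(16.8788, 47.8732) (25.3954, 44.3376) (59, 66.701) (59, 68) (9.4784, 68)]  |A|=680.3498
7. ⊥bis P9·P5 via (30.475,34.4): [(16.8788, 47.8732) (25.3954, 44.3376) (59, 66.701) (59, 68) (9.4784, 68)]  |A|=680.3498
8. ⊥bis P9·P6 via (15.62,57.44): [(14.187, 55.1941) (16.8788, 47.8732) (25.3954, 44.3376) (59, 66.701) (59, 68) (22.3576, 68)]  |A|=597.8847
9. ⊥bis P9·P7 via (23.16,38.335): [(14.187, 55.1941) (16.8788, 47.8732) (25.3954, 44.3376) (59, 66.701) (59, 68) (22.3576, 68)]  |A|=597.8847
10. ⊥bis P9·P8 via (16.68,30.775): [(14.187, 55.1941) (16.8788, 47.8732) (25.3954, 44.3376) (59, 66.701) (59, 68) (22.3576, 68)]  |A|=597.8847
11. canonical 6-gon: [(14.187, 55.1941) (16.8788, 47.8732) (25.3954, 44.3376) (59, 66.701) (59, 68) (22.3576, 68)]
12. shoelace: 597.8847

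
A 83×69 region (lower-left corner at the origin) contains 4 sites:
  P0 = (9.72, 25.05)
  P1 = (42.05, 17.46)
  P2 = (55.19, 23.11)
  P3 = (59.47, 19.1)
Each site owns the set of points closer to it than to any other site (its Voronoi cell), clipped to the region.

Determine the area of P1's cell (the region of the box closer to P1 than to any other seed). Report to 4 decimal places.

Area of P1's cell: 963.9862

1. box [0,83]×[0,69]: [(0, 0) (83, 0) (83, 69) (0, 69)]
2. ⊥bis P1·P0 via (25.885,21.255): [(20.895, 0) (83, 0) (83, 69) (37.0939, 69)]  |A|=3726.3807
3. ⊥bis P1·P2 via (48.62,20.285): [(33.7669, 54.8283) (20.895, 0) (57.3422, 0)]  |A|=999.1697
4. ⊥bis P1·P3 via (50.76,18.28): [(51.1182, 14.475) (33.7669, 54.8283) (20.895, 0) (52.481, 0)]  |A|=963.9862
5. canonical 4-gon: [(51.1182, 14.475) (33.7669, 54.8283) (20.895, 0) (52.481, 0)]
6. shoelace: 963.9862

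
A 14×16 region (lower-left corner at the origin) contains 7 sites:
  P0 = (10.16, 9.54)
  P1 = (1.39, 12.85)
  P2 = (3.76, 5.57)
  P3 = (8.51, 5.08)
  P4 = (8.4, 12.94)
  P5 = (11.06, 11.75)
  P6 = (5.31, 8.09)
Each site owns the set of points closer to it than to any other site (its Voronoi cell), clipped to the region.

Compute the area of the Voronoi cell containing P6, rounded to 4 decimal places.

Area of P6's cell: 21.6652

1. box [0,14]×[0,16]: [(0, 0) (14, 0) (14, 16) (0, 16)]
2. ⊥bis P6·P0 via (7.735,8.815): [(0, 0) (10.3704, 0) (5.5869, 16) (0, 16)]  |A|=127.6586
3. ⊥bis P6·P1 via (3.35,10.47): [(0, 7.7112) (0, 0) (10.3704, 0) (6.4716, 13.0408)]  |A|=92.5709
4. ⊥bis P6·P2 via (4.535,6.83): [(1.3264, 8.8035) (9.1832, 3.971) (6.4716, 13.0408)]  |A|=29.0777
5. ⊥bis P6·P3 via (6.91,6.585): [(1.3264, 8.8035) (6.1855, 5.8148) (8.0419, 7.7884) (6.4716, 13.0408)]  |A|=24.4082
6. ⊥bis P6·P4 via (6.855,10.515): [(4.9096, 11.7544) (1.3264, 8.8035) (6.1855, 5.8148) (8.0419, 7.7884) (7.3142, 10.2224)]  |A|=21.6652
7. ⊥bis P6·P5 via (8.185,9.92): [(4.9096, 11.7544) (1.3264, 8.8035) (6.1855, 5.8148) (8.0419, 7.7884) (7.3142, 10.2224)]  |A|=21.6652
8. canonical 5-gon: [(4.9096, 11.7544) (1.3264, 8.8035) (6.1855, 5.8148) (8.0419, 7.7884) (7.3142, 10.2224)]
9. shoelace: 21.6652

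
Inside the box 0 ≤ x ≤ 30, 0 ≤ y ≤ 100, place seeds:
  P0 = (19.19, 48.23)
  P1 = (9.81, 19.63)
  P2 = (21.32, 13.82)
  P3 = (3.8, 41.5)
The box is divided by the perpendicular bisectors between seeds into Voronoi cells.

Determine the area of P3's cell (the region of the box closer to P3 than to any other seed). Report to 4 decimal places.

1. box [0,30]×[0,100]: [(0, 0) (30, 0) (30, 100) (0, 100)]
2. ⊥bis P3·P0 via (11.495,44.865): [(0, 71.1515) (0, 0) (30, 0) (30, 2.5482)]  |A|=1105.4955
3. ⊥bis P3·P1 via (6.805,30.565): [(16.5743, 33.2497) (0, 71.1515) (0, 28.6949)]  |A|=351.8447
4. ⊥bis P3·P2 via (12.56,27.66): [(16.5743, 33.2497) (0, 71.1515) (0, 28.6949)]  |A|=351.8447
5. canonical 3-gon: [(16.5743, 33.2497) (0, 71.1515) (0, 28.6949)]
6. shoelace: 351.8447

Area of P3's cell: 351.8447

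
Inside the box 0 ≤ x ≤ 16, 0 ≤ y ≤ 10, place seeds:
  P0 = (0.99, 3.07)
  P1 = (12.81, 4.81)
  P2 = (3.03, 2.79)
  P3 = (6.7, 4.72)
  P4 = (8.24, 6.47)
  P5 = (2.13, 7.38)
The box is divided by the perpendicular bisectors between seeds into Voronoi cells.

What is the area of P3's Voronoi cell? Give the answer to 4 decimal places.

1. box [0,16]×[0,10]: [(0, 0) (16, 0) (16, 10) (0, 10)]
2. ⊥bis P3·P0 via (3.845,3.895): [(4.9705, 0) (16, 0) (16, 10) (2.0809, 10)]  |A|=124.7431
3. ⊥bis P3·P1 via (9.755,4.765): [(4.9705, 0) (9.8252, 0) (9.6779, 10) (2.0809, 10)]  |A|=62.2585
4. ⊥bis P3·P2 via (4.865,3.755): [(2.6907, 7.8895) (6.8397, 0) (9.8252, 0) (9.6779, 10) (2.0809, 10)]  |A|=54.885
5. ⊥bis P3·P4 via (7.47,5.595): [(2.6907, 7.8895) (6.8397, 0) (9.8252, 0) (9.7726, 3.5687) (2.4643, 10) (2.0809, 10)]  |A|=31.6887
6. ⊥bis P3·P5 via (4.415,6.05): [(4.0174, 5.3668) (6.8397, 0) (9.8252, 0) (9.7726, 3.5687) (5.2746, 7.5269)]  |A|=25.5797
7. canonical 5-gon: [(4.0174, 5.3668) (6.8397, 0) (9.8252, 0) (9.7726, 3.5687) (5.2746, 7.5269)]
8. shoelace: 25.5797

Area of P3's cell: 25.5797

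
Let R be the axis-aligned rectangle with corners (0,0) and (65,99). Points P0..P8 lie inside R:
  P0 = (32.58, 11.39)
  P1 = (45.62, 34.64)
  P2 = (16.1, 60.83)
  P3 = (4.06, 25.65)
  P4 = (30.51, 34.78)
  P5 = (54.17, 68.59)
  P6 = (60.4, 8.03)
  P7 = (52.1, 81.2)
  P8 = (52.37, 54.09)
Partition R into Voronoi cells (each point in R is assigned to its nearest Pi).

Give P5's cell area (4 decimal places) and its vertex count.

Area of P5's cell: 382.9332 (4 vertices)

1. box [0,65]×[0,99]: [(0, 0) (65, 0) (65, 99) (0, 99)]
2. ⊥bis P5·P0 via (43.375,39.99): [(0, 56.3618) (65, 31.8277) (65, 99) (0, 99)]  |A|=3568.8418
3. ⊥bis P5·P1 via (49.895,51.615): [(0, 64.1806) (65, 47.8109) (65, 99) (0, 99)]  |A|=2795.2747
4. ⊥bis P5·P2 via (35.135,64.71): [(37.15, 54.8247) (65, 47.8109) (65, 99) (28.1455, 99)]  |A|=1526.8375
5. ⊥bis P5·P3 via (29.115,47.12): [(37.15, 54.8247) (65, 47.8109) (65, 99) (28.1455, 99)]  |A|=1526.8375
6. ⊥bis P5·P4 via (42.34,51.685): [(37.0329, 55.3988) (38.2488, 54.548) (65, 47.8109) (65, 99) (28.1455, 99)]  |A|=1526.5382
7. ⊥bis P5·P6 via (57.285,38.31): [(37.0329, 55.3988) (38.2488, 54.548) (65, 47.8109) (65, 99) (28.1455, 99)]  |A|=1526.5382
8. ⊥bis P5·P7 via (53.135,74.895): [(33.7089, 71.7061) (37.0329, 55.3988) (38.2488, 54.548) (65, 47.8109) (65, 76.8427)]  |A|=676.9243
9. ⊥bis P5·P8 via (53.27,61.34): [(33.7089, 71.7061) (35.369, 63.5622) (65, 59.8839) (65, 76.8427)]  |A|=382.9332
10. canonical 4-gon: [(33.7089, 71.7061) (35.369, 63.5622) (65, 59.8839) (65, 76.8427)]
11. shoelace: 382.9332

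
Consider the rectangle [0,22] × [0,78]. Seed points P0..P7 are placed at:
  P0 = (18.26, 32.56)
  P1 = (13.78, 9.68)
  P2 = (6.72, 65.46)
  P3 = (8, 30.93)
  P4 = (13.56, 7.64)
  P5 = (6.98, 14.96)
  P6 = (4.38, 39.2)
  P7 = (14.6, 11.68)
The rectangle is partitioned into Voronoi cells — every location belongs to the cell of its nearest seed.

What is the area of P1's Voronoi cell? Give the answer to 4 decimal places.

1. box [0,22]×[0,78]: [(0, 0) (22, 0) (22, 78) (0, 78)]
2. ⊥bis P1·P0 via (16.02,21.12): [(0, 24.2568) (0, 0) (22, 0) (22, 19.9491)]  |A|=486.2646
3. ⊥bis P1·P2 via (10.25,37.57): [(0, 24.2568) (0, 0) (22, 0) (22, 19.9491)]  |A|=486.2646
4. ⊥bis P1·P3 via (10.89,20.305): [(14.7794, 21.3629) (0, 17.3429) (0, 0) (22, 0) (22, 19.9491)]  |A|=435.1733
5. ⊥bis P1·P4 via (13.67,8.66): [(14.7794, 21.3629) (0, 17.3429) (0, 10.1342) (22, 7.7617) (22, 19.9491)]  |A|=238.3186
6. ⊥bis P1·P5 via (10.38,12.32): [(17.0555, 20.9172) (8.0119, 9.2702) (22, 7.7617) (22, 19.9491)]  |A|=118.4116
7. ⊥bis P1·P6 via (9.08,24.44): [(17.0555, 20.9172) (8.0119, 9.2702) (22, 7.7617) (22, 19.9491)]  |A|=118.4116
8. ⊥bis P1·P7 via (14.19,10.68): [(10.3341, 12.2609) (8.0119, 9.2702) (21.0609, 7.8629)]  |A|=21.1469
9. canonical 3-gon: [(10.3341, 12.2609) (8.0119, 9.2702) (21.0609, 7.8629)]
10. shoelace: 21.1469

Area of P1's cell: 21.1469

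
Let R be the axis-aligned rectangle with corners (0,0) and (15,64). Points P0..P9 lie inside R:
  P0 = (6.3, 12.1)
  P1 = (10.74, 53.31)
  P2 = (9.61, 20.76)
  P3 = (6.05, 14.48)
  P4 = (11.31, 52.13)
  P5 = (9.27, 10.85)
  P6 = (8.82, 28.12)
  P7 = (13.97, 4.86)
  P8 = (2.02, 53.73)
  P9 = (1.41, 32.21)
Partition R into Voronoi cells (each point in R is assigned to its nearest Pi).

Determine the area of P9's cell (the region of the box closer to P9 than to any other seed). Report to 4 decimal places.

1. box [0,15]×[0,64]: [(0, 0) (15, 0) (15, 64) (0, 64)]
2. ⊥bis P9·P0 via (3.855,22.155): [(0, 21.2176) (15, 24.865) (15, 64) (0, 64)]  |A|=614.3801
3. ⊥bis P9·P1 via (6.075,42.76): [(0, 45.4462) (0, 21.2176) (15, 24.865) (15, 38.8135)]  |A|=286.3285
4. ⊥bis P9·P2 via (5.51,26.485): [(0, 45.4462) (0, 22.539) (15, 33.2813) (15, 38.8135)]  |A|=213.2961
5. ⊥bis P9·P3 via (3.73,23.345): [(0, 45.4462) (0, 22.539) (15, 33.2813) (15, 38.8135)]  |A|=213.2961
6. ⊥bis P9·P4 via (6.36,42.17): [(0, 45.3308) (0, 22.539) (15, 33.2813) (15, 37.876)]  |A|=205.3992
7. ⊥bis P9·P5 via (5.34,21.53): [(0, 45.3308) (0, 22.539) (15, 33.2813) (15, 37.876)]  |A|=205.3992
8. ⊥bis P9·P6 via (5.115,30.165): [(10.5828, 40.0713) (0, 45.3308) (0, 22.539) (1.4978, 23.6117)]  |A|=128.0557
9. ⊥bis P9·P7 via (7.69,18.535): [(10.5828, 40.0713) (0, 45.3308) (0, 22.539) (1.4978, 23.6117)]  |A|=128.0557
10. ⊥bis P9·P8 via (1.715,42.97): [(10.5828, 40.0713) (4.9339, 42.8788) (0, 43.0186) (0, 22.539) (1.4978, 23.6117)]  |A|=122.3516
11. canonical 5-gon: [(10.5828, 40.0713) (4.9339, 42.8788) (0, 43.0186) (0, 22.539) (1.4978, 23.6117)]
12. shoelace: 122.3516

Area of P9's cell: 122.3516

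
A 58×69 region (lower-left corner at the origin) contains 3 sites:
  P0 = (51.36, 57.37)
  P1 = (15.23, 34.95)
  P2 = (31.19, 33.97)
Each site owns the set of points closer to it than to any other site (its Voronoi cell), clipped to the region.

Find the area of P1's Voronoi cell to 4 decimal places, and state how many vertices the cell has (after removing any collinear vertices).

1. box [0,58]×[0,69]: [(0, 0) (58, 0) (58, 69) (0, 69)]
2. ⊥bis P1·P0 via (33.295,46.16): [(0, 0) (58, 0) (58, 6.3477) (19.1219, 69) (0, 69)]  |A|=2784.1
3. ⊥bis P1·P2 via (23.21,34.46): [(0, 0) (21.094, 0) (24.7718, 59.8952) (19.1219, 69) (0, 69)]  |A|=1573.3938
4. canonical 5-gon: [(0, 0) (21.094, 0) (24.7718, 59.8952) (19.1219, 69) (0, 69)]
5. shoelace: 1573.3938

Area of P1's cell: 1573.3938 (5 vertices)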